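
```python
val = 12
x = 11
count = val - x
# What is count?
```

Trace:
`val = 12` → val = 12
`x = 11` → x = 11
`count = val - x` → count = 1
So count = 1

Answer: 1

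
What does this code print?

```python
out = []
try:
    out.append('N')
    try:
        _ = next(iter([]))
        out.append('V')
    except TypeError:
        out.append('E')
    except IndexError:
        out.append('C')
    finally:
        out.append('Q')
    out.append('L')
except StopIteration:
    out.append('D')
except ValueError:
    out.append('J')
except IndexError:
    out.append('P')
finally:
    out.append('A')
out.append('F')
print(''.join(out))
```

Execution trace: 'N' (try body) → 'Q' (inner finally) → 'D' (except StopIteration) → 'A' (finally) → 'F' (after the try/except). Output: NQDAF

Answer: NQDAF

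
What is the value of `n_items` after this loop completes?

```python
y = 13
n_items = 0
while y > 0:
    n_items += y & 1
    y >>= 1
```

Count set bits in 13 (binary: 0b1101)
`n_items` takes the values: 0 → 1 → 2 → 3

Answer: 3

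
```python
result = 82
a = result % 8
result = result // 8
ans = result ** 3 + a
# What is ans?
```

Trace:
`result = 82` → result = 82
`a = result % 8` → a = 2
`result = result // 8` → result = 10
`ans = result ** 3 + a` → ans = 1002
So ans = 1002

Answer: 1002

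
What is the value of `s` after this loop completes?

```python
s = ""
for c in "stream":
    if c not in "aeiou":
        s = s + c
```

Remove vowels from 'stream'
`s` takes the values: "" → "s" → "st" → "str" → "strm"

Answer: "strm"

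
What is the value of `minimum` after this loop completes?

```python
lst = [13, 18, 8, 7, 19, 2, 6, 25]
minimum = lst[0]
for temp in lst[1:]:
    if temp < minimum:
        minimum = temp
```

Minimum of [13, 18, 8, 7, 19, 2, 6, 25]
`minimum` takes the values: 13 → 8 → 7 → 2

Answer: 2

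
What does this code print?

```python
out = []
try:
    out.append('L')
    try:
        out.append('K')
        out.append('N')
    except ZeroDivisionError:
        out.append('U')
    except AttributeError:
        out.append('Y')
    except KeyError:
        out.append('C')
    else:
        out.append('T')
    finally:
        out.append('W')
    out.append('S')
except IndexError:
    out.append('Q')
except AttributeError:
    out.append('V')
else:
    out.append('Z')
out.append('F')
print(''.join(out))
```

Execution trace: 'L' (try body) → 'K' (inner try body) → 'N' (inner try body, no exception) → 'T' (inner else) → 'W' (inner finally) → 'S' (try body, no exception) → 'Z' (else) → 'F' (after the try/except). Output: LKNTWSZF

Answer: LKNTWSZF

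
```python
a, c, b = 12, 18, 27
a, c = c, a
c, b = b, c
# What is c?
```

Trace:
`a, c, b = 12, 18, 27` → a = 12; c = 18; b = 27
`a, c = c, a` → a = 18; c = 12
`c, b = b, c` → c = 27; b = 12
So c = 27

Answer: 27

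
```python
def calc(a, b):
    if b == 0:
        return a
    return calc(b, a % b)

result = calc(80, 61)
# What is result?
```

calc(80, 61) -> calc(61, 19) -> calc(19, 4) -> calc(4, 3) -> calc(3, 1) -> calc(1, 0) -> 1

Answer: 1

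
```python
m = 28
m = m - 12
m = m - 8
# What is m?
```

Trace:
`m = 28` → m = 28
`m = m - 12` → m = 16
`m = m - 8` → m = 8
So m = 8

Answer: 8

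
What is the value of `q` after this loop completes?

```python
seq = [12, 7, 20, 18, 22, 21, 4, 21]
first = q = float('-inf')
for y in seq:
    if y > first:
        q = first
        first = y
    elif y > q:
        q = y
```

Second largest (with repeats) in [12, 7, 20, 18, 22, 21, 4, 21]
`q` takes the values: -inf → 7 → 12 → 18 → 20 → 21

Answer: 21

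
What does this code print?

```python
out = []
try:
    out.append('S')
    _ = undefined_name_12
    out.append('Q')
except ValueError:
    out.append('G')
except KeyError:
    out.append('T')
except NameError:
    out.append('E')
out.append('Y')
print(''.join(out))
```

Execution trace: 'S' (try body) → 'E' (except NameError) → 'Y' (after the try/except). Output: SEY

Answer: SEY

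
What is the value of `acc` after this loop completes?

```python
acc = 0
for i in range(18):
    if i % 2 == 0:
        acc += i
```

Sum of even numbers 0 to 17
`acc` takes the values: 0 → 2 → 6 → 12 → 20 → 30 → 42 → 56 → 72

Answer: 72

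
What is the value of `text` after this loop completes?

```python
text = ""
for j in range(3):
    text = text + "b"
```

Repeat 'b' 3 times
`text` takes the values: "" → "b" → "bb" → "bbb"

Answer: "bbb"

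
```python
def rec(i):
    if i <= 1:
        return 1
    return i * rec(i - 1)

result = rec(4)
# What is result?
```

rec(4) = 4 * 3 * 2 * 1 = 24

Answer: 24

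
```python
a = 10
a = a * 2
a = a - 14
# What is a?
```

Trace:
`a = 10` → a = 10
`a = a * 2` → a = 20
`a = a - 14` → a = 6
So a = 6

Answer: 6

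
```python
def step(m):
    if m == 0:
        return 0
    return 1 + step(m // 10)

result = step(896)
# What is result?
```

Count of digits of 896: 3

Answer: 3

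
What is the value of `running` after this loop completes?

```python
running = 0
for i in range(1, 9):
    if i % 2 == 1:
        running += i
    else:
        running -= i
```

Add odd, subtract even
`running` takes the values: 0 → 1 → -1 → 2 → -2 → 3 → -3 → 4 → -4

Answer: -4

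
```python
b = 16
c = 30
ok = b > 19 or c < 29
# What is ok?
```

Trace:
`b = 16` → b = 16
`c = 30` → c = 30
`ok = b > 19 or c < 29` → ok = False
So ok = False

Answer: False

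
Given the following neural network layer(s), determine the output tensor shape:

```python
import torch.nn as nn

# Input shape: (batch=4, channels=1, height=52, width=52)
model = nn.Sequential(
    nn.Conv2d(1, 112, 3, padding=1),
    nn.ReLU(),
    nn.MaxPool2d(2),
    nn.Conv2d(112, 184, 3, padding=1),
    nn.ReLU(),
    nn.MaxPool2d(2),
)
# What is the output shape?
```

Input: (4, 1, 52, 52) -> after first Conv2d: (4, 112, 52, 52) -> after first MaxPool2d: (4, 112, 26, 26) -> after second Conv2d: (4, 184, 26, 26) -> Output: (4, 184, 13, 13)

Answer: (4, 184, 13, 13)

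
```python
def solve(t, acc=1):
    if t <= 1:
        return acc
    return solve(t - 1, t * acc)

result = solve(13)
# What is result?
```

Accumulator trace (n, acc): (13, 1) -> (12, 13) -> (11, 156) -> (10, 1716) -> (9, 17160) -> (8, 154440) -> (7, 1235520) -> (6, 8648640) -> (5, 51891840) -> (4, 259459200) -> (3, 1037836800) -> (2, 3113510400) -> (1, 6227020800) -> return 6227020800

Answer: 6227020800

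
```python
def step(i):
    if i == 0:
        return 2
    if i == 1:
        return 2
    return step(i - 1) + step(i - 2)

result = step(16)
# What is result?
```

Build up from base cases: step(0)=2, step(1)=2, step(2)=4, step(3)=6, step(4)=10, step(5)=16, step(6)=26, ..., step(16)=3194

Answer: 3194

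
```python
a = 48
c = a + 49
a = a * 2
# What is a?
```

Trace:
`a = 48` → a = 48
`c = a + 49` → c = 97
`a = a * 2` → a = 96
So a = 96

Answer: 96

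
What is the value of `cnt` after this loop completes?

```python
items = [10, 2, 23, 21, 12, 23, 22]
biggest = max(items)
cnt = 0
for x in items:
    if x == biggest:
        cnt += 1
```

Count of max value 23 in [10, 2, 23, 21, 12, 23, 22]
`cnt` takes the values: 0 → 1 → 2

Answer: 2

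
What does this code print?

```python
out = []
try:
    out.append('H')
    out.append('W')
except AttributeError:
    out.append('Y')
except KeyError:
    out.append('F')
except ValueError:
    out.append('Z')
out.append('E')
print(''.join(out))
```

Execution trace: 'H' (try body) → 'W' (try body, no exception) → 'E' (after the try/except). Output: HWE

Answer: HWE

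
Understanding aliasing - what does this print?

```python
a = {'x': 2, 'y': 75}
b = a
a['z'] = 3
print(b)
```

Key concept: dict aliasing.
Step by step:
`a = {'x': 2, 'y': 75}` → a = {'x': 2, 'y': 75}
`b = a` → b = {'x': 2, 'y': 75} (same object as a)
`a['z'] = 3` → a = {'x': 2, 'y': 75, 'z': 3} (same object as b); b = {'x': 2, 'y': 75, 'z': 3} (same object as a)
`print(b)` → prints {'x': 2, 'y': 75, 'z': 3}

Answer: {'x': 2, 'y': 75, 'z': 3}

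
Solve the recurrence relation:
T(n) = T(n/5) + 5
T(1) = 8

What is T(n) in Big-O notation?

Each step divides n by 5 and adds 5. After log_5(n) steps we reach T(1)=8. So T(n) = 5·log_5(n) + 8 = O(log n).

Answer: O(log n)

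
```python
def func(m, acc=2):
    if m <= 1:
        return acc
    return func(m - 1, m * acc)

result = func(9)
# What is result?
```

Accumulator trace (n, acc): (9, 2) -> (8, 18) -> (7, 144) -> (6, 1008) -> (5, 6048) -> (4, 30240) -> (3, 120960) -> (2, 362880) -> (1, 725760) -> return 725760

Answer: 725760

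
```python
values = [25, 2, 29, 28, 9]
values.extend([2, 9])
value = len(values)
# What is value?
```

Trace:
`values = [25, 2, 29, 28, 9]` → values = [25, 2, 29, 28, 9]
`values.extend([2, 9])` → values = [25, 2, 29, 28, 9, 2, 9]
`value = len(values)` → value = 7
So value = 7

Answer: 7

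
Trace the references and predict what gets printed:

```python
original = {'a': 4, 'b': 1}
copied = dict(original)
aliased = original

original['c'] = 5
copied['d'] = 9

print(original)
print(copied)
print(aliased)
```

Key concept: dict() creates copy, assignment creates alias.
Step by step:
`original = {'a': 4, 'b': 1}` → original = {'a': 4, 'b': 1}
`copied = dict(original)` → copied = {'a': 4, 'b': 1}
`aliased = original` → aliased = {'a': 4, 'b': 1} (same object as original)
`original['c'] = 5` → original = {'a': 4, 'b': 1, 'c': 5} (same object as aliased); aliased = {'a': 4, 'b': 1, 'c': 5} (same object as original)
`copied['d'] = 9` → copied = {'a': 4, 'b': 1, 'd': 9}
`print(original)` → prints {'a': 4, 'b': 1, 'c': 5}
`print(copied)` → prints {'a': 4, 'b': 1, 'd': 9}
`print(aliased)` → prints {'a': 4, 'b': 1, 'c': 5}

Answer:
{'a': 4, 'b': 1, 'c': 5}
{'a': 4, 'b': 1, 'd': 9}
{'a': 4, 'b': 1, 'c': 5}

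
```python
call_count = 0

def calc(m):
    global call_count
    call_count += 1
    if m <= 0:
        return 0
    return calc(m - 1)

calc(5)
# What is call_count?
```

Linear recursion stepping by 1: 6 calls from m=5 down to ≤0.

Answer: 6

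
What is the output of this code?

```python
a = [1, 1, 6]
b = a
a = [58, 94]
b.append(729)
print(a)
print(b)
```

Key concept: rebinding vs mutation: a is rebound to a new list, b still points at the original.
Step by step:
`a = [1, 1, 6]` → a = [1, 1, 6]
`b = a` → b = [1, 1, 6] (same object as a)
`a = [58, 94]` → a = [58, 94]
`b.append(729)` → b = [1, 1, 6, 729]
`print(a)` → prints [58, 94]
`print(b)` → prints [1, 1, 6, 729]

Answer:
[58, 94]
[1, 1, 6, 729]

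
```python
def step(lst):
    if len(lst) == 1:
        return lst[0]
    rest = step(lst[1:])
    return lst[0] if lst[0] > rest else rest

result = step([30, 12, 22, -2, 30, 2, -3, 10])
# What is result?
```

Recursive max over [30, 12, 22, -2, 30, 2, -3, 10] = 30

Answer: 30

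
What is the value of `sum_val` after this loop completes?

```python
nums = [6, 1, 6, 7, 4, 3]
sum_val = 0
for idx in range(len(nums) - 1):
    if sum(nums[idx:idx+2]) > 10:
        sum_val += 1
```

Count windows with sum > 10
`sum_val` takes the values: 0 → 1 → 2

Answer: 2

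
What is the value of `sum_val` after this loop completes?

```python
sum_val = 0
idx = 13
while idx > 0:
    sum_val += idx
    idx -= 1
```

Sum 13 down to 1
`sum_val` takes the values: 0 → 13 → 25 → 36 → 46 → 55 → 63 → 70 → 76 → 81 → 85 → 88 → 90 → 91

Answer: 91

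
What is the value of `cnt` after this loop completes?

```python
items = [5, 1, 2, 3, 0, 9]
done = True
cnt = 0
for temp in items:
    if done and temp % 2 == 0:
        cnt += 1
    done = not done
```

Count even values at even positions
`cnt` takes the values: 0 → 1 → 2

Answer: 2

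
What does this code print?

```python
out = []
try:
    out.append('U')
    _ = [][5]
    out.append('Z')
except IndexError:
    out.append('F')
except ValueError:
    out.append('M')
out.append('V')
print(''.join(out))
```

Execution trace: 'U' (try body) → 'F' (except IndexError) → 'V' (after the try/except). Output: UFV

Answer: UFV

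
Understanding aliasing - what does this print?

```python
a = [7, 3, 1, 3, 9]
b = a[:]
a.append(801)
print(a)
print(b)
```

Key concept: slice [:] creates copy.
Step by step:
`a = [7, 3, 1, 3, 9]` → a = [7, 3, 1, 3, 9]
`b = a[:]` → b = [7, 3, 1, 3, 9]
`a.append(801)` → a = [7, 3, 1, 3, 9, 801]
`print(a)` → prints [7, 3, 1, 3, 9, 801]
`print(b)` → prints [7, 3, 1, 3, 9]

Answer:
[7, 3, 1, 3, 9, 801]
[7, 3, 1, 3, 9]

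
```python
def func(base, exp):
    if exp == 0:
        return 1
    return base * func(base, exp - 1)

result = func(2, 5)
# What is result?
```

func(2, 5) = 2 * 2 * 2 * 2 * 2 = 32

Answer: 32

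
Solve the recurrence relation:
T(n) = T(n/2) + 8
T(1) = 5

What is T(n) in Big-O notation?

Each step divides n by 2 and adds 8. After log_2(n) steps we reach T(1)=5. So T(n) = 8·log_2(n) + 5 = O(log n).

Answer: O(log n)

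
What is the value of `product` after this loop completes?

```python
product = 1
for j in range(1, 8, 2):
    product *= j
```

Product of 1, 3, 5, ... up to 7
`product` takes the values: 1 → 3 → 15 → 105

Answer: 105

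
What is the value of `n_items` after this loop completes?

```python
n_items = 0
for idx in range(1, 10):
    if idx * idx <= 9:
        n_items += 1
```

Count numbers where idx² ≤ 9
`n_items` takes the values: 0 → 1 → 2 → 3

Answer: 3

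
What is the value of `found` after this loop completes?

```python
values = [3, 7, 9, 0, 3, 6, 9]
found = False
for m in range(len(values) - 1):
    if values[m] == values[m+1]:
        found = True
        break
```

Check consecutive duplicates in [3, 7, 9, 0, 3, 6, 9]
`found` takes the values: False

Answer: False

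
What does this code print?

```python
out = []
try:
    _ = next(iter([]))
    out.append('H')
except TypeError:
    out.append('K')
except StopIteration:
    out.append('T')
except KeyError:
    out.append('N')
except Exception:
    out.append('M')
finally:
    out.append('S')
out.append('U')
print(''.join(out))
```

Execution trace: 'T' (except StopIteration) → 'S' (finally) → 'U' (after the try/except). Output: TSU

Answer: TSU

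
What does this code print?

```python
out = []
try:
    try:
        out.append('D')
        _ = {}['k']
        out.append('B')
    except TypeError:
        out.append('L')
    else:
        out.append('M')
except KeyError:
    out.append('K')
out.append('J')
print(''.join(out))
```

Execution trace: 'D' (try body) → 'K' (outer except KeyError) → 'J' (after the try/except). Output: DKJ

Answer: DKJ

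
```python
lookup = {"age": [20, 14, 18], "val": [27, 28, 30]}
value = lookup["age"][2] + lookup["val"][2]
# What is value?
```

Trace:
`lookup = {"age": [20, 14, 18], "val": [27, 28, 30]}` → lookup = {'age': [20, 14, 18], 'val': [27, 28, 30]}
`value = lookup["age"][2] + lookup["val"][2]` → value = 48
So value = 48

Answer: 48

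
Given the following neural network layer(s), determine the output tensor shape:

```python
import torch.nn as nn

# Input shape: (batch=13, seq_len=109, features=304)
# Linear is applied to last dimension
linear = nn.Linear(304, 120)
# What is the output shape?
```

Input: (13, 109, 304) -> Output: (13, 109, 120)

Answer: (13, 109, 120)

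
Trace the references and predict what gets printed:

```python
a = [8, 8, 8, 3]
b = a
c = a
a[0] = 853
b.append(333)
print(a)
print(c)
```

Key concept: multiple aliases.
Step by step:
`a = [8, 8, 8, 3]` → a = [8, 8, 8, 3]
`b = a` → b = [8, 8, 8, 3] (same object as a)
`c = a` → c = [8, 8, 8, 3] (same object as a, b)
`a[0] = 853` → a = [853, 8, 8, 3] (same object as b, c); b = [853, 8, 8, 3] (same object as a, c); c = [853, 8, 8, 3] (same object as a, b)
`b.append(333)` → a = [853, 8, 8, 3, 333] (same object as b, c); b = [853, 8, 8, 3, 333] (same object as a, c); c = [853, 8, 8, 3, 333] (same object as a, b)
`print(a)` → prints [853, 8, 8, 3, 333]
`print(c)` → prints [853, 8, 8, 3, 333]

Answer:
[853, 8, 8, 3, 333]
[853, 8, 8, 3, 333]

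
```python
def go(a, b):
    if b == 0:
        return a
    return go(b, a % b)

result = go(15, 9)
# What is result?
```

go(15, 9) -> go(9, 6) -> go(6, 3) -> go(3, 0) -> 3

Answer: 3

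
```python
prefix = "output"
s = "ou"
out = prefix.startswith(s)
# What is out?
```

Trace:
`prefix = "output"` → prefix = 'output'
`s = "ou"` → s = 'ou'
`out = prefix.startswith(s)` → out = True
So out = True

Answer: True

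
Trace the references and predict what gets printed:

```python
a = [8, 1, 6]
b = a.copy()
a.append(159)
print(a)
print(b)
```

Key concept: list.copy() creates independent copy.
Step by step:
`a = [8, 1, 6]` → a = [8, 1, 6]
`b = a.copy()` → b = [8, 1, 6]
`a.append(159)` → a = [8, 1, 6, 159]
`print(a)` → prints [8, 1, 6, 159]
`print(b)` → prints [8, 1, 6]

Answer:
[8, 1, 6, 159]
[8, 1, 6]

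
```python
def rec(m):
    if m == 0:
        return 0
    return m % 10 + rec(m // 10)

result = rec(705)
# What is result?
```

Sum of digits of 705: 5 + 0 + 7 = 12

Answer: 12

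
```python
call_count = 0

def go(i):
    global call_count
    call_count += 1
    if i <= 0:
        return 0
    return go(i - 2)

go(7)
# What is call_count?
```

Linear recursion stepping by 2: 5 calls from i=7 down to ≤0.

Answer: 5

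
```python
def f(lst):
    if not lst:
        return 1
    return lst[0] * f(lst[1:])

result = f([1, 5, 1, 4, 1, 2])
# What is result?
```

Product over [1, 5, 1, 4, 1, 2] = 1 * 5 * 1 * 4 * 1 * 2 = 40

Answer: 40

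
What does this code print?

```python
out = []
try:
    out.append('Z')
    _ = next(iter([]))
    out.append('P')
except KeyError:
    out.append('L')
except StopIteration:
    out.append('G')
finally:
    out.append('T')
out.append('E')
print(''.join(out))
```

Execution trace: 'Z' (try body) → 'G' (except StopIteration) → 'T' (finally) → 'E' (after the try/except). Output: ZGTE

Answer: ZGTE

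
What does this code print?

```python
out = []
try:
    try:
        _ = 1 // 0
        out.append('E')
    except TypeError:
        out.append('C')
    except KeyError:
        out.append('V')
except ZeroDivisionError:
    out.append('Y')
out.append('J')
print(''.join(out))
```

Execution trace: 'Y' (outer except ZeroDivisionError) → 'J' (after the try/except). Output: YJ

Answer: YJ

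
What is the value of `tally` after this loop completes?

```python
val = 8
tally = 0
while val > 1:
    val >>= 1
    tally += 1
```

Count right shifts until 1
`tally` takes the values: 0 → 1 → 2 → 3

Answer: 3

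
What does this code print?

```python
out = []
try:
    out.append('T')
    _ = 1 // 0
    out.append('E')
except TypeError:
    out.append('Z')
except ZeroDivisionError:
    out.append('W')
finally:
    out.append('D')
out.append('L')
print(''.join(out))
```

Execution trace: 'T' (try body) → 'W' (except ZeroDivisionError) → 'D' (finally) → 'L' (after the try/except). Output: TWDL

Answer: TWDL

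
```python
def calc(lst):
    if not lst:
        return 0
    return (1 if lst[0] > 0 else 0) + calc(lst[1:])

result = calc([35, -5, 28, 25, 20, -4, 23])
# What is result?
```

Count of positive elements in [35, -5, 28, 25, 20, -4, 23] = 5

Answer: 5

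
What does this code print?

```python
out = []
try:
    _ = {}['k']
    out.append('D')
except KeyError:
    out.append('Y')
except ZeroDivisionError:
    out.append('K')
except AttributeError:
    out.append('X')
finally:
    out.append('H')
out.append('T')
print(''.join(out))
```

Execution trace: 'Y' (except KeyError) → 'H' (finally) → 'T' (after the try/except). Output: YHT

Answer: YHT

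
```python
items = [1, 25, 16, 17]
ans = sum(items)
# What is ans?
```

Trace:
`items = [1, 25, 16, 17]` → items = [1, 25, 16, 17]
`ans = sum(items)` → ans = 59
So ans = 59

Answer: 59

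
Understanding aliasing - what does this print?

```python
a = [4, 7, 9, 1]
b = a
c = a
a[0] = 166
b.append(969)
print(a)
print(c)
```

Key concept: multiple aliases.
Step by step:
`a = [4, 7, 9, 1]` → a = [4, 7, 9, 1]
`b = a` → b = [4, 7, 9, 1] (same object as a)
`c = a` → c = [4, 7, 9, 1] (same object as a, b)
`a[0] = 166` → a = [166, 7, 9, 1] (same object as b, c); b = [166, 7, 9, 1] (same object as a, c); c = [166, 7, 9, 1] (same object as a, b)
`b.append(969)` → a = [166, 7, 9, 1, 969] (same object as b, c); b = [166, 7, 9, 1, 969] (same object as a, c); c = [166, 7, 9, 1, 969] (same object as a, b)
`print(a)` → prints [166, 7, 9, 1, 969]
`print(c)` → prints [166, 7, 9, 1, 969]

Answer:
[166, 7, 9, 1, 969]
[166, 7, 9, 1, 969]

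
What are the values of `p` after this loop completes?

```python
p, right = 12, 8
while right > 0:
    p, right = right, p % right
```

GCD of 12 and 8
`p` takes the values: 12 → 8 → 4

Answer: 4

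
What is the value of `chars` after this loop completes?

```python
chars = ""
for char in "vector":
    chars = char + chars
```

Reverse 'vector'
`chars` takes the values: "" → "v" → "ev" → "cev" → "tcev" → "otcev" → "rotcev"

Answer: "rotcev"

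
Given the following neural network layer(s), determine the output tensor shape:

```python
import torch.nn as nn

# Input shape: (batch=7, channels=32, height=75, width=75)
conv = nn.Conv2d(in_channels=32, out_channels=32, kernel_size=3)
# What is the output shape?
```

Input: (7, 32, 75, 75) -> Output: (7, 32, 73, 73)

Answer: (7, 32, 73, 73)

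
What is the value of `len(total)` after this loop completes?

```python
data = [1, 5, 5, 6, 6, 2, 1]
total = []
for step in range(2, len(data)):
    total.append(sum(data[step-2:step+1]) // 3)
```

Number of 3-element averages
`total` takes the values: [] → [3] → [3, 5] → [3, 5, 5] → [3, 5, 5, 4] → [3, 5, 5, 4, 3]
So `len(total)` = 5

Answer: 5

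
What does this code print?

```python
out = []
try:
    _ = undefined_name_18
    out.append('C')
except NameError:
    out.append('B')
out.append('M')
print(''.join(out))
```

Execution trace: 'B' (except NameError) → 'M' (after the try/except). Output: BM

Answer: BM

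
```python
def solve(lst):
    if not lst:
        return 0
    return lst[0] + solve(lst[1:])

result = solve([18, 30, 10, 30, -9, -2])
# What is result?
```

18 + 30 + 10 + 30 + (-9) + (-2) + 0 = 77

Answer: 77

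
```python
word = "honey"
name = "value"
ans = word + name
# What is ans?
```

Trace:
`word = "honey"` → word = 'honey'
`name = "value"` → name = 'value'
`ans = word + name` → ans = 'honeyvalue'
So ans = 'honeyvalue'

Answer: 'honeyvalue'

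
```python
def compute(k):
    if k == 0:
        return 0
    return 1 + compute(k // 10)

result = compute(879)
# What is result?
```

Count of digits of 879: 3

Answer: 3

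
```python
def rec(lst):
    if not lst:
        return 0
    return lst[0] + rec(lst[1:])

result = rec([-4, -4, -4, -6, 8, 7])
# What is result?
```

(-4) + (-4) + (-4) + (-6) + 8 + 7 + 0 = -3

Answer: -3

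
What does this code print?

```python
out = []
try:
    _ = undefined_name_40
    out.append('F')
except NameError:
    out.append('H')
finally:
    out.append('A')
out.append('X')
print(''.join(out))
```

Execution trace: 'H' (except NameError) → 'A' (finally) → 'X' (after the try/except). Output: HAX

Answer: HAX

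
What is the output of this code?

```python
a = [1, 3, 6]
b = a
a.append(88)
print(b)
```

Key concept: basic list aliasing.
Step by step:
`a = [1, 3, 6]` → a = [1, 3, 6]
`b = a` → b = [1, 3, 6] (same object as a)
`a.append(88)` → a = [1, 3, 6, 88] (same object as b); b = [1, 3, 6, 88] (same object as a)
`print(b)` → prints [1, 3, 6, 88]

Answer: [1, 3, 6, 88]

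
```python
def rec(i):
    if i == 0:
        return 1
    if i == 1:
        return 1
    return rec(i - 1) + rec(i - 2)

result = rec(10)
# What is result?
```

Build up from base cases: rec(0)=1, rec(1)=1, rec(2)=2, rec(3)=3, rec(4)=5, rec(5)=8, rec(6)=13, ..., rec(10)=89

Answer: 89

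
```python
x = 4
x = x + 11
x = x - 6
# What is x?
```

Trace:
`x = 4` → x = 4
`x = x + 11` → x = 15
`x = x - 6` → x = 9
So x = 9

Answer: 9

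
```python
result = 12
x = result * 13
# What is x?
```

Trace:
`result = 12` → result = 12
`x = result * 13` → x = 156
So x = 156

Answer: 156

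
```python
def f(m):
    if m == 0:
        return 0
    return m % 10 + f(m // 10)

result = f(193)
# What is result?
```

Sum of digits of 193: 3 + 9 + 1 = 13

Answer: 13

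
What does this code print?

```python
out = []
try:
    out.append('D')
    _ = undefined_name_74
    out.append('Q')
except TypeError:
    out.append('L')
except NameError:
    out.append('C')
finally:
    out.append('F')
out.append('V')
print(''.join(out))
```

Execution trace: 'D' (try body) → 'C' (except NameError) → 'F' (finally) → 'V' (after the try/except). Output: DCFV

Answer: DCFV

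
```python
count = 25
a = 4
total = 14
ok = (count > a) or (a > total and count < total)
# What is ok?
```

Trace:
`count = 25` → count = 25
`a = 4` → a = 4
`total = 14` → total = 14
`ok = (count > a) or (a > total and count < total)` → ok = True
So ok = True

Answer: True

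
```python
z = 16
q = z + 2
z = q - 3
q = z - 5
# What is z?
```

Trace:
`z = 16` → z = 16
`q = z + 2` → q = 18
`z = q - 3` → z = 15
`q = z - 5` → q = 10
So z = 15

Answer: 15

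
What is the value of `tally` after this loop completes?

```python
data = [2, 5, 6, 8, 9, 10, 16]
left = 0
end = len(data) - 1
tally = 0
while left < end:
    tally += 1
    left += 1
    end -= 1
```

Iterations until pointers meet (list length 7)
`tally` takes the values: 0 → 1 → 2 → 3

Answer: 3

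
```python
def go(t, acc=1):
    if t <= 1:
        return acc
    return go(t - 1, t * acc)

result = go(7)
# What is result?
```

Accumulator trace (n, acc): (7, 1) -> (6, 7) -> (5, 42) -> (4, 210) -> (3, 840) -> (2, 2520) -> (1, 5040) -> return 5040

Answer: 5040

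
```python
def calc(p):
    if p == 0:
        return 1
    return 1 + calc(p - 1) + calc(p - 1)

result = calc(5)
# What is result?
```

calc(p) = 1 + 2·calc(p-1), calc(0)=1. Closed form: (1+1)·2^5 - 1 = 63.

Answer: 63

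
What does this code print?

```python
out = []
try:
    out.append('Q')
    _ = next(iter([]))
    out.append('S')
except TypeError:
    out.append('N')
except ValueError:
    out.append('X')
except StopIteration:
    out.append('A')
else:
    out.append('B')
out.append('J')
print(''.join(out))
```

Execution trace: 'Q' (try body) → 'A' (except StopIteration) → 'J' (after the try/except). Output: QAJ

Answer: QAJ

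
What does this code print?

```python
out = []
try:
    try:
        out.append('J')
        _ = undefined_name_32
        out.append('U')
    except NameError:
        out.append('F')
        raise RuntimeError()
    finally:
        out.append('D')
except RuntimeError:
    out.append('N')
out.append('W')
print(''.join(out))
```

Execution trace: 'J' (inner try body) → 'F' (inner except NameError) → 'D' (inner finally) → 'N' (outer except RuntimeError) → 'W' (after the try/except). Output: JFDNW

Answer: JFDNW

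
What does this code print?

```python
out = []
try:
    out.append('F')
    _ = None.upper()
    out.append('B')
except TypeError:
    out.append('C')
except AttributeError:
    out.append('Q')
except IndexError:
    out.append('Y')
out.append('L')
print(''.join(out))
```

Execution trace: 'F' (try body) → 'Q' (except AttributeError) → 'L' (after the try/except). Output: FQL

Answer: FQL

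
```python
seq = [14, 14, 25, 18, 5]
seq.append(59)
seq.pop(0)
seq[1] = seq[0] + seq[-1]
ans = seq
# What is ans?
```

Trace:
`seq = [14, 14, 25, 18, 5]` → seq = [14, 14, 25, 18, 5]
`seq.append(59)` → seq = [14, 14, 25, 18, 5, 59]
`seq.pop(0)` → seq = [14, 25, 18, 5, 59]
`seq[1] = seq[0] + seq[-1]` → seq = [14, 73, 18, 5, 59]
`ans = seq` → ans = [14, 73, 18, 5, 59]
So ans = [14, 73, 18, 5, 59]

Answer: [14, 73, 18, 5, 59]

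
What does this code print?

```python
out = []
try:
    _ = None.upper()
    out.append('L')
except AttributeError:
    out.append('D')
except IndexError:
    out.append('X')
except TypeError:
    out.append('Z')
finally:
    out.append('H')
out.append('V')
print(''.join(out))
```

Execution trace: 'D' (except AttributeError) → 'H' (finally) → 'V' (after the try/except). Output: DHV

Answer: DHV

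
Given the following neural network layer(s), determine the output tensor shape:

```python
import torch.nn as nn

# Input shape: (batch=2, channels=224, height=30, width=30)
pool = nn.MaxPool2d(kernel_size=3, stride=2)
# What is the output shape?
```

Input: (2, 224, 30, 30) -> Output: (2, 224, 14, 14)

Answer: (2, 224, 14, 14)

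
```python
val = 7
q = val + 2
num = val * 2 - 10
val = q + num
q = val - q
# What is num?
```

Trace:
`val = 7` → val = 7
`q = val + 2` → q = 9
`num = val * 2 - 10` → num = 4
`val = q + num` → val = 13
`q = val - q` → q = 4
So num = 4

Answer: 4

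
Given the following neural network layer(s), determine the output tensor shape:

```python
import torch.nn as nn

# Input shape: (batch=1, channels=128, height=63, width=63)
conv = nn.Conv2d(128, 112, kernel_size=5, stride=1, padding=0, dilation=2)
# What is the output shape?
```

Input: (1, 128, 63, 63) -> Output: (1, 112, 55, 55)

Answer: (1, 112, 55, 55)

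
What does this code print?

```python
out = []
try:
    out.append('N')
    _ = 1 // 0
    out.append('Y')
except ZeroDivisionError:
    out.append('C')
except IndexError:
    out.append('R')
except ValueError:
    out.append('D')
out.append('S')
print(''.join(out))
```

Execution trace: 'N' (try body) → 'C' (except ZeroDivisionError) → 'S' (after the try/except). Output: NCS

Answer: NCS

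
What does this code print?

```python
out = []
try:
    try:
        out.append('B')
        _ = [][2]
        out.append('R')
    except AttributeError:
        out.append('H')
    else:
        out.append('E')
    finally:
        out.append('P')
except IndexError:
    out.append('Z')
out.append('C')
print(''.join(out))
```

Execution trace: 'B' (try body) → 'P' (finally) → 'Z' (outer except IndexError) → 'C' (after the try/except). Output: BPZC

Answer: BPZC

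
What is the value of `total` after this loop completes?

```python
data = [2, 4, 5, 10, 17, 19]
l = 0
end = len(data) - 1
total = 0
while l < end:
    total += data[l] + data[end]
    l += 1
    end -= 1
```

Sum of pairs from ends
`total` takes the values: 0 → 21 → 42 → 57

Answer: 57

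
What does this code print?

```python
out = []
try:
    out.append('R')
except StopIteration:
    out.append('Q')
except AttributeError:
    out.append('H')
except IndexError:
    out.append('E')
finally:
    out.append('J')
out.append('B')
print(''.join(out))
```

Execution trace: 'R' (try body, no exception) → 'J' (finally) → 'B' (after the try/except). Output: RJB

Answer: RJB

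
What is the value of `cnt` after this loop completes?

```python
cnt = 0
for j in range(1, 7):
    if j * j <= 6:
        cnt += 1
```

Count numbers where j² ≤ 6
`cnt` takes the values: 0 → 1 → 2

Answer: 2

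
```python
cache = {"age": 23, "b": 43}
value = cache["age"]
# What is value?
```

Trace:
`cache = {"age": 23, "b": 43}` → cache = {'age': 23, 'b': 43}
`value = cache["age"]` → value = 23
So value = 23

Answer: 23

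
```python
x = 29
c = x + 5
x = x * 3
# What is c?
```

Trace:
`x = 29` → x = 29
`c = x + 5` → c = 34
`x = x * 3` → x = 87
So c = 34

Answer: 34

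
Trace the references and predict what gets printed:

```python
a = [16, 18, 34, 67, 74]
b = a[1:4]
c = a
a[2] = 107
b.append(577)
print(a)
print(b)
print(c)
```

Key concept: slice vs alias.
Step by step:
`a = [16, 18, 34, 67, 74]` → a = [16, 18, 34, 67, 74]
`b = a[1:4]` → b = [18, 34, 67]
`c = a` → c = [16, 18, 34, 67, 74] (same object as a)
`a[2] = 107` → a = [16, 18, 107, 67, 74] (same object as c); c = [16, 18, 107, 67, 74] (same object as a)
`b.append(577)` → b = [18, 34, 67, 577]
`print(a)` → prints [16, 18, 107, 67, 74]
`print(b)` → prints [18, 34, 67, 577]
`print(c)` → prints [16, 18, 107, 67, 74]

Answer:
[16, 18, 107, 67, 74]
[18, 34, 67, 577]
[16, 18, 107, 67, 74]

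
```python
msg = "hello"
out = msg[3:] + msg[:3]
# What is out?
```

Trace:
`msg = "hello"` → msg = 'hello'
`out = msg[3:] + msg[:3]` → out = 'lohel'
So out = 'lohel'

Answer: 'lohel'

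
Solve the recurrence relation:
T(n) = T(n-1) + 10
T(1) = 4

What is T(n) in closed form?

Unrolling: T(n) = T(1) + 10·(n-1) = 4 + 10(n-1) = 10n - 6.

Answer: T(n) = 10n - 6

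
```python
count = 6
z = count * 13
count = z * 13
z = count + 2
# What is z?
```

Trace:
`count = 6` → count = 6
`z = count * 13` → z = 78
`count = z * 13` → count = 1014
`z = count + 2` → z = 1016
So z = 1016

Answer: 1016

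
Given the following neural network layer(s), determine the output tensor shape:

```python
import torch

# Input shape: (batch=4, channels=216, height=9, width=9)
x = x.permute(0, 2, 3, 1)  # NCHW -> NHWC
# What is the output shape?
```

Input: (4, 216, 9, 9) -> Output: (4, 9, 9, 216)

Answer: (4, 9, 9, 216)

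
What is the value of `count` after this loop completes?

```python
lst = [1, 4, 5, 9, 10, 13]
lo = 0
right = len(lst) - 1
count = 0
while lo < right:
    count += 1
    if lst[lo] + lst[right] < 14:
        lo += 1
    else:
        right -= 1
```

Steps to find pair summing to 14
`count` takes the values: 0 → 1 → 2 → 3 → 4 → 5

Answer: 5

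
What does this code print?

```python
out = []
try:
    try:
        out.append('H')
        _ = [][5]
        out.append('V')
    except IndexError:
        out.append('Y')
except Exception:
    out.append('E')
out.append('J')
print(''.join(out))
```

Execution trace: 'H' (inner try body) → 'Y' (inner except IndexError) → 'J' (after the try/except). Output: HYJ

Answer: HYJ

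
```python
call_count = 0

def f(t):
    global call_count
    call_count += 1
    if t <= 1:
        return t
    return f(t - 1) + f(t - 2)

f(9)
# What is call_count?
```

Calls(t) = 1 + Calls(t-1) + Calls(t-2); Calls(0)=Calls(1)=1. For t=9 this gives 109.

Answer: 109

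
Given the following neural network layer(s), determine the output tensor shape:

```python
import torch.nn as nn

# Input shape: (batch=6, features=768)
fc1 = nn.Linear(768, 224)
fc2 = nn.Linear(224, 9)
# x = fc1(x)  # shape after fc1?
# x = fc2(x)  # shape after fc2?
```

Input: (6, 768) -> after fc1: (6, 224) -> Output: (6, 9)

Answer: (6, 9)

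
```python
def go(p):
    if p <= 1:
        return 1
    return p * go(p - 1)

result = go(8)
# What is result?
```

go(8) = 8 * 7 * 6 * 5 * 4 * 3 * 2 * 1 = 40320

Answer: 40320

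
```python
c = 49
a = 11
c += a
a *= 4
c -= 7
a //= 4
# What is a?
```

Trace:
`c = 49` → c = 49
`a = 11` → a = 11
`c += a` → c = 60
`a *= 4` → a = 44
`c -= 7` → c = 53
`a //= 4` → a = 11
So a = 11

Answer: 11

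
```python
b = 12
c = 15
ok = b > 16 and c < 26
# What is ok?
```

Trace:
`b = 12` → b = 12
`c = 15` → c = 15
`ok = b > 16 and c < 26` → ok = False
So ok = False

Answer: False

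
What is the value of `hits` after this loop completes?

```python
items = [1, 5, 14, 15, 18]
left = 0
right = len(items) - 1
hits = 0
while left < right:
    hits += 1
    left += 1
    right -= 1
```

Iterations until pointers meet (list length 5)
`hits` takes the values: 0 → 1 → 2

Answer: 2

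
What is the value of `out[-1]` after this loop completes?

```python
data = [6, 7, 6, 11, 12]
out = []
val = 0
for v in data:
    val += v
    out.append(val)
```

Cumulative sum ends at 42
`out` takes the values: [] → [6] → [6, 13] → [6, 13, 19] → [6, 13, 19, 30] → [6, 13, 19, 30, 42]
So `out[-1]` = 42

Answer: 42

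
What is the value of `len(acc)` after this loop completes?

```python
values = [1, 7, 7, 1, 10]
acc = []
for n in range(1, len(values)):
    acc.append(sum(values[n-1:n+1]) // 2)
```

Number of 2-element averages
`acc` takes the values: [] → [4] → [4, 7] → [4, 7, 4] → [4, 7, 4, 5]
So `len(acc)` = 4

Answer: 4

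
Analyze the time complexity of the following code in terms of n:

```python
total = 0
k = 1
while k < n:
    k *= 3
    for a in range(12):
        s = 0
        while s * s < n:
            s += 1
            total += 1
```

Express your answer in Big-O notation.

Each loop level contributes: log n × 1 × √n. Multiplying the contributions gives O(√n log n).

Answer: O(√n log n)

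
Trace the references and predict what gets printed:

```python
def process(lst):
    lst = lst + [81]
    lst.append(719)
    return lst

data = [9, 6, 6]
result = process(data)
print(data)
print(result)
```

Key concept: rebinding parameter vs mutation.
Step by step:
`data = [9, 6, 6]` → data = [9, 6, 6]
`result = process(data)` → result = [9, 6, 6, 81, 719]
`print(data)` → prints [9, 6, 6]
`print(result)` → prints [9, 6, 6, 81, 719]

Answer:
[9, 6, 6]
[9, 6, 6, 81, 719]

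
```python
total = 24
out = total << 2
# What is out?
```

Trace:
`total = 24` → total = 24
`out = total << 2` → out = 96
So out = 96

Answer: 96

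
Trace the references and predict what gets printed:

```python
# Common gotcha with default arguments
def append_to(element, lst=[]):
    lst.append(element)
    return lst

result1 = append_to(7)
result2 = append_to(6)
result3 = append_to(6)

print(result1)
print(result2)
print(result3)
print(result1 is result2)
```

Key concept: mutable default argument gotcha.
Step by step:
`result1 = append_to(7)` → result1 = [7]
`result2 = append_to(6)` → result1 = [7, 6] (same object as result2); result2 = [7, 6] (same object as result1)
`result3 = append_to(6)` → result1 = [7, 6, 6] (same object as result2, result3); result2 = [7, 6, 6] (same object as result1, result3); result3 = [7, 6, 6] (same object as result1, result2)
`print(result1)` → prints [7, 6, 6]
`print(result2)` → prints [7, 6, 6]
`print(result3)` → prints [7, 6, 6]
`print(result1 is result2)` → prints True

Answer:
[7, 6, 6]
[7, 6, 6]
[7, 6, 6]
True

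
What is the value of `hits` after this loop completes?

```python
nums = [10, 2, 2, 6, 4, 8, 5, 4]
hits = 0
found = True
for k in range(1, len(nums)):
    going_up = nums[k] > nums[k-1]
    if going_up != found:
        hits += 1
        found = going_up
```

Count direction changes in [10, 2, 2, 6, 4, 8, 5, 4]
`hits` takes the values: 0 → 1 → 2 → 3 → 4 → 5

Answer: 5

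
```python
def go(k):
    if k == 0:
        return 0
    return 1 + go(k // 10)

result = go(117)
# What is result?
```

Count of digits of 117: 3

Answer: 3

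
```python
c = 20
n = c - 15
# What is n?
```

Trace:
`c = 20` → c = 20
`n = c - 15` → n = 5
So n = 5

Answer: 5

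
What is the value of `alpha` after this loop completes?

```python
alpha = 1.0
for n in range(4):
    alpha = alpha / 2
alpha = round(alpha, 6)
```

Halving LR 4 times: 1 / 2^4
`alpha` takes the values: 1.0 → 0.5 → 0.25 → 0.125 → 0.0625

Answer: 0.0625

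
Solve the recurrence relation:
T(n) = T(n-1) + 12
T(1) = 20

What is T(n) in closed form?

Unrolling: T(n) = T(1) + 12·(n-1) = 20 + 12(n-1) = 12n + 8.

Answer: T(n) = 12n + 8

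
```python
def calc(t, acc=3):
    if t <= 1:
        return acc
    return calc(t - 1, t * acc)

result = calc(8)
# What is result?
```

Accumulator trace (n, acc): (8, 3) -> (7, 24) -> (6, 168) -> (5, 1008) -> (4, 5040) -> (3, 20160) -> (2, 60480) -> (1, 120960) -> return 120960

Answer: 120960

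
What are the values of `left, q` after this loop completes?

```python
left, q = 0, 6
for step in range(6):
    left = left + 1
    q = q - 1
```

left goes 0→6, q goes 6→0
`left, q` takes the values: (0, 6) → (1, 6) → (1, 5) → (2, 5) → (2, 4) → (3, 4) → (3, 3) → (4, 3) → (4, 2) → (5, 2) → (5, 1) → (6, 1) → (6, 0)

Answer: 6, 0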